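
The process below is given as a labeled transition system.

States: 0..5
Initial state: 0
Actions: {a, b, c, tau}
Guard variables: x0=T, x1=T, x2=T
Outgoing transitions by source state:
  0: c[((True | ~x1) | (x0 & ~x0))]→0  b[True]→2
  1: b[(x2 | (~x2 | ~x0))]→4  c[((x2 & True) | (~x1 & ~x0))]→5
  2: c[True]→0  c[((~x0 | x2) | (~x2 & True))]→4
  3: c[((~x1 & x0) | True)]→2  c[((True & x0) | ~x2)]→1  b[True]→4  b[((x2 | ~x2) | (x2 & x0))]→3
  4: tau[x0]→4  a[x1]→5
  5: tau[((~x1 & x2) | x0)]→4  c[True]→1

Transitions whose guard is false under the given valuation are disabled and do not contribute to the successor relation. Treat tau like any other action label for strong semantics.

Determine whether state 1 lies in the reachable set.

Answer: REACHABLE

Working:
After dropping false guards: 14 live edges.
Layer 0: {0}
Layer 1: {2}  now seen {0,2}
Layer 2: {4}  now seen {0,2,4}
Layer 3: {5}  now seen {0,2,4,5}
Layer 4: {1}  now seen {0,1,2,4,5}
R = {0,1,2,4,5}
trace reaching 1: b·c·a·c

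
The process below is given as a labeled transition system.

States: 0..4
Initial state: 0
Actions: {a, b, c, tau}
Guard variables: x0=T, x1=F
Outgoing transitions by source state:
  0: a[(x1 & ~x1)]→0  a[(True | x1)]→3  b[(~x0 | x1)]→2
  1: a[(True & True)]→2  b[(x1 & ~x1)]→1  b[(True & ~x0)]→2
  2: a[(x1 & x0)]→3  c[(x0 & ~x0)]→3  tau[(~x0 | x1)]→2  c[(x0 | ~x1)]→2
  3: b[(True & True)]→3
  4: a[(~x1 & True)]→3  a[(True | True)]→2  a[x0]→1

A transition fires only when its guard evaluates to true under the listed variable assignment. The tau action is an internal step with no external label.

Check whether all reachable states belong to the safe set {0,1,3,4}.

Inv-set: {0,1,3,4}
Reach set: {0,3}
  0: safe
  3: safe

Answer: INVARIANT HOLDS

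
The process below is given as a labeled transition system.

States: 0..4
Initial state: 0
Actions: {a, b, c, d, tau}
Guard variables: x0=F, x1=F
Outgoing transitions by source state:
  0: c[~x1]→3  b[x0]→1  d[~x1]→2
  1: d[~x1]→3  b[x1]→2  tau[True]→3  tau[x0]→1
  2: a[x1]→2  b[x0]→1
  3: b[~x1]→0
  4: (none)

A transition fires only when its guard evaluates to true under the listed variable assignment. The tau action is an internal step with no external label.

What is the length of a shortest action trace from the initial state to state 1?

Layered search for 1:
  L0 = {0}
  L1 = {2,3}
1 never appears.

Answer: UNREACHABLE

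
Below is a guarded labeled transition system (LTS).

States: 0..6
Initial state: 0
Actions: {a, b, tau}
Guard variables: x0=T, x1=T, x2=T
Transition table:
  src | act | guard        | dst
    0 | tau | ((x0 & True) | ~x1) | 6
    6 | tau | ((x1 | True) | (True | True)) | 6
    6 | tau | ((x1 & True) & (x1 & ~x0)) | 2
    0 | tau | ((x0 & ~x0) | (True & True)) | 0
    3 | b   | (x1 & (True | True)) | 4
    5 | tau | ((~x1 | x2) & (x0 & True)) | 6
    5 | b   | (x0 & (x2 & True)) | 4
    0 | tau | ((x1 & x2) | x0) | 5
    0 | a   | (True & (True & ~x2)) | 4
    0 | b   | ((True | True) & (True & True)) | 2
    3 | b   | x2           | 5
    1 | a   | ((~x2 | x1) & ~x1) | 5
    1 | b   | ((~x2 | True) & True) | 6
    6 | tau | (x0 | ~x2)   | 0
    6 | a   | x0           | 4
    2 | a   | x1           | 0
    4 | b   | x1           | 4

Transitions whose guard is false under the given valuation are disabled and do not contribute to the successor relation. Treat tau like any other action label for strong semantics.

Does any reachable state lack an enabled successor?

Reach set: {0,2,4,5,6}
  0: b→2  tau→0  tau→5  tau→6  [deg 4]
  2: a→0  [deg 1]
  4: b→4  [deg 1]
  5: b→4  tau→6  [deg 2]
  6: a→4  tau→0  tau→6  [deg 3]

Answer: DEADLOCK-FREE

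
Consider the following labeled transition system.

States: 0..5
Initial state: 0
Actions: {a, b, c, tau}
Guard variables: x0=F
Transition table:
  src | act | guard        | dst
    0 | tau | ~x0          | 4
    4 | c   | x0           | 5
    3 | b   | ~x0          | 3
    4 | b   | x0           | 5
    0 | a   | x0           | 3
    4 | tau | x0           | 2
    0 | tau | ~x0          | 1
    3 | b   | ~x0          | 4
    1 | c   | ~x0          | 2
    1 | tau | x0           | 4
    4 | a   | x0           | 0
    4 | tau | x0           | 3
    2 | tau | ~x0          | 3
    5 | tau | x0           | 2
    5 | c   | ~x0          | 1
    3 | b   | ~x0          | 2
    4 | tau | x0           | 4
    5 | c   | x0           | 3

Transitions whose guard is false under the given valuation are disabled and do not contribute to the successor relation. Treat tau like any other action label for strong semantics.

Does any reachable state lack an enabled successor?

Reach set: {0,1,2,3,4}
  0: tau→1  tau→4  [deg 2]
  1: c→2  [deg 1]
  2: tau→3  [deg 1]
  3: b→2  b→3  b→4  [deg 3]
  4: ∅  [STUCK]
trace reaching 4: tau

Answer: DEADLOCK at state 4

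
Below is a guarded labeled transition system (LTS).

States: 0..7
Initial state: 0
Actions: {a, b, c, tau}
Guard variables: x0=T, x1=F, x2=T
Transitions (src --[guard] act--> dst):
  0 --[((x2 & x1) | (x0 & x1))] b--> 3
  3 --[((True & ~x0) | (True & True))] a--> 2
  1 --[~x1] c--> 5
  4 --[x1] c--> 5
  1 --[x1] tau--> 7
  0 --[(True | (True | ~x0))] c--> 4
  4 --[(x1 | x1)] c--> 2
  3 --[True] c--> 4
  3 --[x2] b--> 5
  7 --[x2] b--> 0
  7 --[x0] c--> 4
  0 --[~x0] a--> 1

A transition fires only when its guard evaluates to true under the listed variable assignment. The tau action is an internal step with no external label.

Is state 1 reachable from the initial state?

After dropping false guards: 7 live edges.
L0 = {0}
L1 = {4}  total {0,4}
Reachable = {0,4}

Answer: UNREACHABLE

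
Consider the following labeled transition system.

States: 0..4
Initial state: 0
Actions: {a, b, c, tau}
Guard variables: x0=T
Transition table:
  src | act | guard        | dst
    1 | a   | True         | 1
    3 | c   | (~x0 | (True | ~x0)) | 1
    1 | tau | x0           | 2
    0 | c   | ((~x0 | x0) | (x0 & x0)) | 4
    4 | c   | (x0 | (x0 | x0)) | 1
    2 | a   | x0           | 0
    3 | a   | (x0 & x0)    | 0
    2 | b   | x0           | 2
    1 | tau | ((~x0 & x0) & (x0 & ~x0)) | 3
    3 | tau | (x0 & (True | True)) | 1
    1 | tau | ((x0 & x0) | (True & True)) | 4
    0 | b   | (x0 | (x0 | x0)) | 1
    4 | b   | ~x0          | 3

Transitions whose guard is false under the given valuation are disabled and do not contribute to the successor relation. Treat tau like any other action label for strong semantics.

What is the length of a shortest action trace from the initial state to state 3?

Answer: UNREACHABLE

Working:
Layered search for 3:
  depth 0: {0}
  depth 1: {1,4}
  depth 2: {2}
3 never appears.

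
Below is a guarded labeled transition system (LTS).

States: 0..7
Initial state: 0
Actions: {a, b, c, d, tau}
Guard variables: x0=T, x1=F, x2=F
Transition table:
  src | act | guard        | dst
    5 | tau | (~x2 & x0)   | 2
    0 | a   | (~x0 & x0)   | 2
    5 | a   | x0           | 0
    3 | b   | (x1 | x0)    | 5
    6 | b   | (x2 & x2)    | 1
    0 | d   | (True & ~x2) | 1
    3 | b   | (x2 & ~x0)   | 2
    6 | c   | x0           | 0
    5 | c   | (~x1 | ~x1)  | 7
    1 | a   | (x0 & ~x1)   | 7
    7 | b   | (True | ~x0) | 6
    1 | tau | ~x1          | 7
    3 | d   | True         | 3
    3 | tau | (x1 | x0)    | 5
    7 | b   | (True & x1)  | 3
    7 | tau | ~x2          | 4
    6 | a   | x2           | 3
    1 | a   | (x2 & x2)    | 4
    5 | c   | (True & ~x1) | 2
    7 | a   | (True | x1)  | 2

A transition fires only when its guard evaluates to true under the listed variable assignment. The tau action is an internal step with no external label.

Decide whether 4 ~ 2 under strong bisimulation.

Refine partition for ~:
  P[0] = {{0,1,2,3,4,5,6,7}}
  P[1] = {{0},{1},{2,4},{3},{5},{6},{7}}
stable after 2 split(s): 7 block(s)
4∈{2,4}, 2∈{2,4}

Answer: BISIMILAR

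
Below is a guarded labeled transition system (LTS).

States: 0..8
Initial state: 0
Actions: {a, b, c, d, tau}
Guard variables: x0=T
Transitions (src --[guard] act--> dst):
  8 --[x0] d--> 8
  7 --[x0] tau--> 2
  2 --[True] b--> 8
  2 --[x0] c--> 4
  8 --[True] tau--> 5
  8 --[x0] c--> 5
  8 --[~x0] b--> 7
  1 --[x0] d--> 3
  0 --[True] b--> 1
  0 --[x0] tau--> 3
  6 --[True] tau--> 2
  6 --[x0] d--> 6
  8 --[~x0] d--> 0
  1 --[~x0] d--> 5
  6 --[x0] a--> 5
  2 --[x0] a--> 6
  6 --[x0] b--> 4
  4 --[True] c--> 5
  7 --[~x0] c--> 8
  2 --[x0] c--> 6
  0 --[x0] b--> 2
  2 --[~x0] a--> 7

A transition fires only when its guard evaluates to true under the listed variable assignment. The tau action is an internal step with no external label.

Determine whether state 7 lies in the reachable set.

Answer: UNREACHABLE

Trace:
17 transition(s) survive guard evaluation.
L0 = {0}
L1 = {1,2,3}  cumulative {0,1,2,3}
L2 = {4,6,8}  cumulative {0,1,2,3,4,6,8}
L3 = {5}  cumulative {0,1,2,3,4,5,6,8}
Reach set: {0,1,2,3,4,5,6,8}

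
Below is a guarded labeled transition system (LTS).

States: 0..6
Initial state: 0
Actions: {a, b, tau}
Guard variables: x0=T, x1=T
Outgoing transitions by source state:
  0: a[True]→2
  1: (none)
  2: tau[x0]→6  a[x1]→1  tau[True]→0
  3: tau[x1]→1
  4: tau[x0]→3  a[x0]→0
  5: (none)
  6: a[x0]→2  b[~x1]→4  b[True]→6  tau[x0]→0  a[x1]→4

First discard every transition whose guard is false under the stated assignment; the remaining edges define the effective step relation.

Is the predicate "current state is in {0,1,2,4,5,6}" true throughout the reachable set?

Safe = {0,1,2,4,5,6}
R = {0,1,2,3,4,6}
  0: ✓
  1: ✓
  2: ✓
  3: ✗ unsafe
  4: ✓
  6: ✓
counterexample path to 3: a·tau·a·tau

Answer: INVARIANT VIOLATED at state 3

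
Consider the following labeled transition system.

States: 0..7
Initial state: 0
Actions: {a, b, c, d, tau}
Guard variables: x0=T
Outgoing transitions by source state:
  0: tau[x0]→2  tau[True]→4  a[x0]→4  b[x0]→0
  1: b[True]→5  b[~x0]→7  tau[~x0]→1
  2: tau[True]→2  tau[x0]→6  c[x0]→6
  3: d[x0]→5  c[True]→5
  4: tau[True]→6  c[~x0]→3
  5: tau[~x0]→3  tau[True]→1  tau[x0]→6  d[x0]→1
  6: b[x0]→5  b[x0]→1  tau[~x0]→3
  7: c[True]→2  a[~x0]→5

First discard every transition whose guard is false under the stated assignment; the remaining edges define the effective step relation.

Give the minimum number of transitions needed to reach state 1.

BFS to 1:
  Layer 0: {0}
  Layer 1: {2,4}
  Layer 2: {6}
  Layer 3: {1,5}
first hit 1 at d=3 via a·tau·b

Answer: 3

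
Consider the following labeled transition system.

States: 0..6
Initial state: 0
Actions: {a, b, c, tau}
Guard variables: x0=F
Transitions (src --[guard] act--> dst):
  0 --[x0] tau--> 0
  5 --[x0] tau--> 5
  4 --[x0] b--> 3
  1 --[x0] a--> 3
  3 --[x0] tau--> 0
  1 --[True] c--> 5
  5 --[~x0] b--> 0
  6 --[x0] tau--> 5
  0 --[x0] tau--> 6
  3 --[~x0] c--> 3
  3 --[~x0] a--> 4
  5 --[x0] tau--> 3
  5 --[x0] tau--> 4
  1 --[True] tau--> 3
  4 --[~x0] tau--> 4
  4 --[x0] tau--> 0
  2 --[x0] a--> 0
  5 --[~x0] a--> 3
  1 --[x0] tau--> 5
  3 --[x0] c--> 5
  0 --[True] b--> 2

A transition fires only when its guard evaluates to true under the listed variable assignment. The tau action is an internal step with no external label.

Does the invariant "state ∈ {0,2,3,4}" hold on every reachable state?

Inv-set: {0,2,3,4}
R = {0,2}
  0: safe
  2: safe

Answer: INVARIANT HOLDS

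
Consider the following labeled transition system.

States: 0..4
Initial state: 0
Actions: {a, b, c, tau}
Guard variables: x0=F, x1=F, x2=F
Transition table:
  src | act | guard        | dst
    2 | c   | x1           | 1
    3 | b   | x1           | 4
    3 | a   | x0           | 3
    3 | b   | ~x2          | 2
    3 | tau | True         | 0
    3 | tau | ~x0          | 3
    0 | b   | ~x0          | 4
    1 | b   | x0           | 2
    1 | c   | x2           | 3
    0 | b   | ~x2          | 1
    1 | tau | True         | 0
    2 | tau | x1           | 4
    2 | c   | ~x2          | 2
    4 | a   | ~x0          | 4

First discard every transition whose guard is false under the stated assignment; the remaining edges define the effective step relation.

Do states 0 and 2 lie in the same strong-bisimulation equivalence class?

Answer: NOT BISIMILAR

Working:
Refine partition for ~:
  π0 = {{0,1,2,3,4}}
  π1 = {{0},{1},{2},{3},{4}}
stable after 2 split(s): 5 block(s)
0∈{0}, 2∈{2}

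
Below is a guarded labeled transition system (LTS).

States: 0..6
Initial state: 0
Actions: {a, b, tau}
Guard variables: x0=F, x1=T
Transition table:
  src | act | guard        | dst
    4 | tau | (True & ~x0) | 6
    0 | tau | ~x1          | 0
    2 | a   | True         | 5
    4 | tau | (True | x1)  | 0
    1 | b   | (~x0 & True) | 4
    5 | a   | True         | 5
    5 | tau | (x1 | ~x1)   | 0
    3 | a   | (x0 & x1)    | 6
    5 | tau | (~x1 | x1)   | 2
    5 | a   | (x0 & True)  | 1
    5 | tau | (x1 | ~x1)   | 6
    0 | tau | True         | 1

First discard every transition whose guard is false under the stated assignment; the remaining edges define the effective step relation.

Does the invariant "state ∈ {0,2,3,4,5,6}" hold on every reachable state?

Answer: INVARIANT VIOLATED at state 1

Working:
Safe = {0,2,3,4,5,6}
Reach set: {0,1,4,6}
  0: ✓
  1: ✗ unsafe
  4: ✓
  6: ✓
reach 1 via tau — violates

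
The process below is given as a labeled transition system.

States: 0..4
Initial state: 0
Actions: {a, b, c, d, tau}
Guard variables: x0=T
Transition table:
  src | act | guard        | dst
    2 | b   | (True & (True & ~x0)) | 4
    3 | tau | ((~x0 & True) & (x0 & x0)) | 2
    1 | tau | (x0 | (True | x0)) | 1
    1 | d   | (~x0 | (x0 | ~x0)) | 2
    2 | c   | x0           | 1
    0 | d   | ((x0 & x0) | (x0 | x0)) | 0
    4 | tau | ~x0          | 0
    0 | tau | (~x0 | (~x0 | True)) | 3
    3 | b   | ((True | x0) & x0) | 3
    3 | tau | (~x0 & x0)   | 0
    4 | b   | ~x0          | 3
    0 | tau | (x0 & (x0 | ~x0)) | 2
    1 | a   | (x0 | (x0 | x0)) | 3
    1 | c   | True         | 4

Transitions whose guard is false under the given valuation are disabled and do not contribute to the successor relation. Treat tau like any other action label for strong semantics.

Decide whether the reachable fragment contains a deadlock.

R = {0,1,2,3,4}
  0: d→0  tau→2  tau→3  [3 out]
  1: a→3  c→4  d→2  tau→1  [4 out]
  2: c→1  [1 out]
  3: b→3  [1 out]
  4: ∅  [STUCK]
witness 4: tau·c·c

Answer: DEADLOCK at state 4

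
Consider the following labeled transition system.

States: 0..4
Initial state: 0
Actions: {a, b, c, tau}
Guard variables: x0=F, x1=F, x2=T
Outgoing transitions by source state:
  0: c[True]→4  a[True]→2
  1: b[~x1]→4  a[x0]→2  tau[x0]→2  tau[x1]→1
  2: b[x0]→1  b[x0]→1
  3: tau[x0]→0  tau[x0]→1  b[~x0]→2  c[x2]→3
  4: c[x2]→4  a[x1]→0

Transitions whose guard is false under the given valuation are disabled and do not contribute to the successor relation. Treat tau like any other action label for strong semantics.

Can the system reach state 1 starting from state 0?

Answer: UNREACHABLE

Trace:
After dropping false guards: 6 live edges.
Layer 0: {0}
Layer 1: {2,4}  total {0,2,4}
Reach set: {0,2,4}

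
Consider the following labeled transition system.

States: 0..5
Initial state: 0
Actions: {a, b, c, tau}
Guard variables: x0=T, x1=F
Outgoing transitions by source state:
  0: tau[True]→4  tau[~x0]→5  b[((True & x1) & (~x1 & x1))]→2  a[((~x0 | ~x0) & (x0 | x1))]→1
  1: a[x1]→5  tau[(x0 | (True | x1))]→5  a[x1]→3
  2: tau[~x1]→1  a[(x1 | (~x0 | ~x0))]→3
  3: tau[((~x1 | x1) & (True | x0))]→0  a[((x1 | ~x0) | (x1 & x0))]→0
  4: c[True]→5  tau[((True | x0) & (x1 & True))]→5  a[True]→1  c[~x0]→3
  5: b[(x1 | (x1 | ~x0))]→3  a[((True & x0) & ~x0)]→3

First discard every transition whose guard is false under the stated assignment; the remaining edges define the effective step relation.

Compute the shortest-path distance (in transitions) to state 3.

Answer: UNREACHABLE

Trace:
Layered search for 3:
  Layer 0: {0}
  Layer 1: {4}
  Layer 2: {1,5}
3 never appears.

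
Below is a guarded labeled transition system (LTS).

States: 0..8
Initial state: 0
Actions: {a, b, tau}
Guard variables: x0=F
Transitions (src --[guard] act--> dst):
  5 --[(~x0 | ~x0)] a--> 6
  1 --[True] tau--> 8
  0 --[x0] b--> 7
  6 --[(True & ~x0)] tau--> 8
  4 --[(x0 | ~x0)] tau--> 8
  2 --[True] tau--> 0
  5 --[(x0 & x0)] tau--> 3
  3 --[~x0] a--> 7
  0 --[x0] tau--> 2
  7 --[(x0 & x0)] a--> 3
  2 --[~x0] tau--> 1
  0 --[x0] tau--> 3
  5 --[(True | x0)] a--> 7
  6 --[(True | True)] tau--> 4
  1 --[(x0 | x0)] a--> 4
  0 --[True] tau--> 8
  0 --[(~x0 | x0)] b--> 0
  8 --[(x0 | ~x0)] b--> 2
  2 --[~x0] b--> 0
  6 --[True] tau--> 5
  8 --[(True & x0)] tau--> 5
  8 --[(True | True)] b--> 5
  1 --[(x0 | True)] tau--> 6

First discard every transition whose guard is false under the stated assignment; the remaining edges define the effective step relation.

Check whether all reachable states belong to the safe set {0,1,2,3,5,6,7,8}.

Answer: INVARIANT VIOLATED at state 4

Working:
Allowed set {0,1,2,3,5,6,7,8}
Reachable = {0,1,2,4,5,6,7,8}
  0: ok
  1: ok
  2: ok
  4: outside
  5: ok
  6: ok
  7: ok
  8: ok
reach 4 via tau·b·a·tau — violates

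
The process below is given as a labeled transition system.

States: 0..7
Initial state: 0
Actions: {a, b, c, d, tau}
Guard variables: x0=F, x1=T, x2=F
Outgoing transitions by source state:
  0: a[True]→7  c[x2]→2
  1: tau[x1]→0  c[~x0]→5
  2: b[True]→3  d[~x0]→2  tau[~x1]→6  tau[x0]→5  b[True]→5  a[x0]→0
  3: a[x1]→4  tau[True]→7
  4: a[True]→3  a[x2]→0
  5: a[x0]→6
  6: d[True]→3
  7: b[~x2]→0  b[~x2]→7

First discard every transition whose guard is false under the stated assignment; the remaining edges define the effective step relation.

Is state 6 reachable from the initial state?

Answer: UNREACHABLE

Working:
Guard filter leaves 12 enabled edge(s).
Layer 0: {0}
Layer 1: {7}  total {0,7}
Reach set: {0,7}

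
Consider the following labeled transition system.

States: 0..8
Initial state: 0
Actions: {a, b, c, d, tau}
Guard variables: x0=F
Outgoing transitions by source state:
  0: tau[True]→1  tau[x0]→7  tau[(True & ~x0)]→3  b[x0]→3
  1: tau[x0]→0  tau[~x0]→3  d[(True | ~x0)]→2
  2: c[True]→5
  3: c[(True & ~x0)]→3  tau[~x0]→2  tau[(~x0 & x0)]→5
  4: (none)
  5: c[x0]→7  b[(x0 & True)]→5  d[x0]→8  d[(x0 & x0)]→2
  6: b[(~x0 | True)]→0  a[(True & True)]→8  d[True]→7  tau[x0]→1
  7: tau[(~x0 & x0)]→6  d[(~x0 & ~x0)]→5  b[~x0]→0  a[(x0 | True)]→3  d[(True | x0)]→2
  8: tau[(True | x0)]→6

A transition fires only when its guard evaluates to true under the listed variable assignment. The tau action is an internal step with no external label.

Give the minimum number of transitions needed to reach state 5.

Breadth-first toward 5:
  depth 0: {0}
  depth 1: {1,3}
  depth 2: {2}
  depth 3: {5}
first hit 5 at d=3 via tau·d·c

Answer: 3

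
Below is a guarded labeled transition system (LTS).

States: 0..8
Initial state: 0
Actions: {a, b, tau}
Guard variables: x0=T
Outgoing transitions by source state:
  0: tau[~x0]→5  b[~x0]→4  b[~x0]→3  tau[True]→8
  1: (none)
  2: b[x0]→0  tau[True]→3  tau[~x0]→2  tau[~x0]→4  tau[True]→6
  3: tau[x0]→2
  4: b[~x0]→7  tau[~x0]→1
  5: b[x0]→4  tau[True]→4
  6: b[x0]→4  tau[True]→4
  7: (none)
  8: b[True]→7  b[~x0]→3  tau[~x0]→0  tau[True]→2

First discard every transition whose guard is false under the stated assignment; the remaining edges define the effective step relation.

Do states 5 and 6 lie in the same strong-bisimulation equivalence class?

Answer: BISIMILAR

Working:
Refine partition for ~:
  round 0: {{0,1,2,3,4,5,6,7,8}}
  round 1: {{0,3},{1,4,7},{2,5,6,8}}
  round 2: {{0,3},{1,4,7},{2},{5,6},{8}}
  round 3: {{0},{1,4,7},{2},{3},{5,6},{8}}
6 equivalence class(es) (converged in 4)
[5]={5,6}  [6]={5,6}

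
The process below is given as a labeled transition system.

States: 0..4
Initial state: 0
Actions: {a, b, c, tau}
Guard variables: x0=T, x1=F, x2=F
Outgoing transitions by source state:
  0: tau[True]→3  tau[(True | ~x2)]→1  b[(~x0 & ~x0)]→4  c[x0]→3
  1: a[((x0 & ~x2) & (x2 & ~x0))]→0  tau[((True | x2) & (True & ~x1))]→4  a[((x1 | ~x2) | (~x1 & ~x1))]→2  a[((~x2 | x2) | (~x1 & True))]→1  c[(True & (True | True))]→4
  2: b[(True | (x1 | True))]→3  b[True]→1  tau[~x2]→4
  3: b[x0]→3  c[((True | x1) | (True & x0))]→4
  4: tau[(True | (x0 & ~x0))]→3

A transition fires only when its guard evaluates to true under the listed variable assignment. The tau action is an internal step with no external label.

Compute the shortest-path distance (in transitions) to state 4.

Answer: 2

Trace:
Breadth-first toward 4:
  L0 = {0}
  L1 = {1,3}
  L2 = {2,4}
first hit 4 at d=2 via c·c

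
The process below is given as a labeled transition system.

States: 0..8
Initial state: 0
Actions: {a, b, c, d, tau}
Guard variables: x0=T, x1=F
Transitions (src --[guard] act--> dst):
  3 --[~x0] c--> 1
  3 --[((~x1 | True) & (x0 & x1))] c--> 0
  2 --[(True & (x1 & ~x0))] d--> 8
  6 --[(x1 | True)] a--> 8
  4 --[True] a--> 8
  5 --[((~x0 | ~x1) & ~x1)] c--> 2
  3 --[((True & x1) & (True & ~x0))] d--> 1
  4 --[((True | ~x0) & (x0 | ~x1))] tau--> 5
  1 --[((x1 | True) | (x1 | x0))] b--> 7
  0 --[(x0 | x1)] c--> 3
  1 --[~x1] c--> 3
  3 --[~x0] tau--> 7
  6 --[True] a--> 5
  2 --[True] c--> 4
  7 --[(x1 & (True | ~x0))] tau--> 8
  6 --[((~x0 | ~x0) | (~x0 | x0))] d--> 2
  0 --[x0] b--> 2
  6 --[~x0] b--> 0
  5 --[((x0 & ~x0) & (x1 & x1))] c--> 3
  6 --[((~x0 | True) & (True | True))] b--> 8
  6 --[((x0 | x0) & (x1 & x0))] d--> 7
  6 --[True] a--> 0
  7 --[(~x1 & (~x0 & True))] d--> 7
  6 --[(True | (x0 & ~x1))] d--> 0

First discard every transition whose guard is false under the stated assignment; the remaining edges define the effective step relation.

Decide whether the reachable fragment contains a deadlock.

R = {0,2,3,4,5,8}
  0: b→2  c→3  [2 exit(s)]
  2: c→4  [1 exit(s)]
  3: ∅  [deadlock]
  4: a→8  tau→5  [2 exit(s)]
  5: c→2  [1 exit(s)]
  8: ∅  [deadlock]
Path to 3: c

Answer: DEADLOCK at state 3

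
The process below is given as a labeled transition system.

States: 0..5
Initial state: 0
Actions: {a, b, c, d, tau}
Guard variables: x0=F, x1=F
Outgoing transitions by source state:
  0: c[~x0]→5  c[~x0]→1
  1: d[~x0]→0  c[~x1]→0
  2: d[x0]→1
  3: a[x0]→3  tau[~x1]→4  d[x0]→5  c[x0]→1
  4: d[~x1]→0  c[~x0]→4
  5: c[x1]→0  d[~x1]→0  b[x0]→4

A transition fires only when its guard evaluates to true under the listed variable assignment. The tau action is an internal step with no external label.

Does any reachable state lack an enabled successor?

Answer: DEADLOCK-FREE

Working:
Reach set: {0,1,5}
  0: c→1  c→5  [deg 2]
  1: c→0  d→0  [deg 2]
  5: d→0  [deg 1]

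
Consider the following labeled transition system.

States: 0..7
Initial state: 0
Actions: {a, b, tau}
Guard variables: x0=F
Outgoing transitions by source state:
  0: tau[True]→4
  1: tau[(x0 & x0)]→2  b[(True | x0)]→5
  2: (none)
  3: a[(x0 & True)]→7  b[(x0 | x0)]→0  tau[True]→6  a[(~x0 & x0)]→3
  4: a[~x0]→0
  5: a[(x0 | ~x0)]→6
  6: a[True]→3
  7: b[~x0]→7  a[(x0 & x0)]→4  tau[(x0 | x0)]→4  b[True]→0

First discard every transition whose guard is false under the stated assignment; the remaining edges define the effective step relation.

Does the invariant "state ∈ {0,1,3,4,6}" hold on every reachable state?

Answer: INVARIANT HOLDS

Trace:
Safe = {0,1,3,4,6}
Reachable = {0,4}
  0: ok
  4: ok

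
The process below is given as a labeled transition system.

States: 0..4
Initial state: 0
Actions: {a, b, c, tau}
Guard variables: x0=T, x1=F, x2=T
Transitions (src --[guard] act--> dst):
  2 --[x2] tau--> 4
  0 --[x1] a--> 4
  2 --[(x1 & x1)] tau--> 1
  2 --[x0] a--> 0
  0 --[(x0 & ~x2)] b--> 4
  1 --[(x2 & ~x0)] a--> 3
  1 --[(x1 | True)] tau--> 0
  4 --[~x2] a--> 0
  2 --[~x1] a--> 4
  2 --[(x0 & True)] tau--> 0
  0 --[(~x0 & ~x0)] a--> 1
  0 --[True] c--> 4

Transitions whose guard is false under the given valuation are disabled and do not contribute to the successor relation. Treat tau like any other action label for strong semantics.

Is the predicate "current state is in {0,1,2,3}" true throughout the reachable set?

Safe = {0,1,2,3}
R = {0,4}
  0: ok
  4: outside
witness against invariant: c → 4

Answer: INVARIANT VIOLATED at state 4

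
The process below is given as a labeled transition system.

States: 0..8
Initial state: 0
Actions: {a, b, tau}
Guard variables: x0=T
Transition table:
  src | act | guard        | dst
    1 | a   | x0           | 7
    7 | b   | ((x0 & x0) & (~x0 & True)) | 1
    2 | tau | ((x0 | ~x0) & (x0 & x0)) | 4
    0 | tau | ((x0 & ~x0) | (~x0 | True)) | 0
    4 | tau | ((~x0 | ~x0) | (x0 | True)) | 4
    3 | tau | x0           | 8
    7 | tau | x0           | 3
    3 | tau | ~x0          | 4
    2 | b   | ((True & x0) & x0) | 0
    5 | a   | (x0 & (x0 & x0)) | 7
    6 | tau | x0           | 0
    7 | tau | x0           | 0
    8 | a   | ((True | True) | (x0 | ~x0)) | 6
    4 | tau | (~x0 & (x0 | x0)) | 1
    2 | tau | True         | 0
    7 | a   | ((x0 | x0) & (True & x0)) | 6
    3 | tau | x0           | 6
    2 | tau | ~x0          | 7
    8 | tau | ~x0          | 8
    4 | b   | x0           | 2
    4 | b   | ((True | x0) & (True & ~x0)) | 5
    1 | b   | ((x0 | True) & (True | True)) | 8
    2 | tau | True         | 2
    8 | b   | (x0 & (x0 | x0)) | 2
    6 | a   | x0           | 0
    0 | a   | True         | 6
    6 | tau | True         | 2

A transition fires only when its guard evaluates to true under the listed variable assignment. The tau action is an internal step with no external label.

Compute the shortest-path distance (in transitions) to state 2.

BFS to 2:
  depth 0: {0}
  depth 1: {6}
  depth 2: {2}
depth(2)=2, e.g. a·tau

Answer: 2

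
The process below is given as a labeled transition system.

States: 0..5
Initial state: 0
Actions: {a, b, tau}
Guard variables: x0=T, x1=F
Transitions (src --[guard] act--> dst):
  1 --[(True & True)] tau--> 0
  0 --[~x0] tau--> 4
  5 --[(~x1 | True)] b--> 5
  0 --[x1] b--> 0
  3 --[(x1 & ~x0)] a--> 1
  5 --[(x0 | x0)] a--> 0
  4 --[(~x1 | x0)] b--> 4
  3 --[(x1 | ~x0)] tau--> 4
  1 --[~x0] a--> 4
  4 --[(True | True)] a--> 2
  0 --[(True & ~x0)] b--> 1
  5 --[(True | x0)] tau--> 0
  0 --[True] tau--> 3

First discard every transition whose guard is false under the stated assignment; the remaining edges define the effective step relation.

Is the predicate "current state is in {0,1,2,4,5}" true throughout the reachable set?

Answer: INVARIANT VIOLATED at state 3

Working:
Inv-set: {0,1,2,4,5}
Reachable = {0,3}
  0: ✓
  3: VIOLATES
witness against invariant: tau → 3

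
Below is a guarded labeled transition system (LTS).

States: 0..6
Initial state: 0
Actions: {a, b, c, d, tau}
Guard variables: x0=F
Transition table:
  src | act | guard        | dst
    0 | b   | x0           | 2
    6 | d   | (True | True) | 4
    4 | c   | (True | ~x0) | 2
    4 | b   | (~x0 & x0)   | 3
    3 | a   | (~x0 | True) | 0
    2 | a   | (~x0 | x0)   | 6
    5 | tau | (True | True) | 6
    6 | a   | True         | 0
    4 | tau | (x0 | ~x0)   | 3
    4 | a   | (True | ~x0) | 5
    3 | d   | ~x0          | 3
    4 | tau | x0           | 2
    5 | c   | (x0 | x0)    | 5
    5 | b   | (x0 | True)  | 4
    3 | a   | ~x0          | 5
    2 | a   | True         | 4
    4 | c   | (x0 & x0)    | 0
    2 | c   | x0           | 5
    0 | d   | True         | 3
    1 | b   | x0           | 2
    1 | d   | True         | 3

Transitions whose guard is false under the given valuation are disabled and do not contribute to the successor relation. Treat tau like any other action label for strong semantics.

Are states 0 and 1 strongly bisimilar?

Refine partition for ~:
  P[0] = {{0,1,2,3,4,5,6}}
  P[1] = {{0,1},{2},{3,6},{4},{5}}
  P[2] = {{0,1},{2},{3},{4},{5},{6}}
stable after 3 split(s): 6 block(s)
[0]={0,1}  [1]={0,1}

Answer: BISIMILAR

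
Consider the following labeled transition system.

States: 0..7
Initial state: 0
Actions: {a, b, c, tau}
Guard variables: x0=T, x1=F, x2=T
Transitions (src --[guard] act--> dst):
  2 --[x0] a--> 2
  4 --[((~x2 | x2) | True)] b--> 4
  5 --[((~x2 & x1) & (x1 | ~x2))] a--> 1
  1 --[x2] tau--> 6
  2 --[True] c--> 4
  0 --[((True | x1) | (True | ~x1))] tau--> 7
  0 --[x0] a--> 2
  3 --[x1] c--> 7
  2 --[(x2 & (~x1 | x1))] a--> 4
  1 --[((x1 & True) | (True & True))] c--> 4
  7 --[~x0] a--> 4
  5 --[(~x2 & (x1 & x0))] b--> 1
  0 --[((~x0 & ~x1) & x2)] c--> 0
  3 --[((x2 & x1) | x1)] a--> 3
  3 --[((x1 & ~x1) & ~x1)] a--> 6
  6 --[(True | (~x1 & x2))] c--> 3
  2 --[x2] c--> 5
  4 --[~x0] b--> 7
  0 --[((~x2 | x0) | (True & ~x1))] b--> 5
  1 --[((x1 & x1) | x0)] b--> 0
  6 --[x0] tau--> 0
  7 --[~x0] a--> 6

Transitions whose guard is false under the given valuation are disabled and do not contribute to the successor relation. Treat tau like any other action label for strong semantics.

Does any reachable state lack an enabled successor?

Reach set: {0,2,4,5,7}
  0: a→2  b→5  tau→7  [3 exit(s)]
  2: a→2  a→4  c→4  c→5  [4 exit(s)]
  4: b→4  [1 exit(s)]
  5: ∅  [deadlock]
  7: ∅  [deadlock]
trace reaching 5: b

Answer: DEADLOCK at state 5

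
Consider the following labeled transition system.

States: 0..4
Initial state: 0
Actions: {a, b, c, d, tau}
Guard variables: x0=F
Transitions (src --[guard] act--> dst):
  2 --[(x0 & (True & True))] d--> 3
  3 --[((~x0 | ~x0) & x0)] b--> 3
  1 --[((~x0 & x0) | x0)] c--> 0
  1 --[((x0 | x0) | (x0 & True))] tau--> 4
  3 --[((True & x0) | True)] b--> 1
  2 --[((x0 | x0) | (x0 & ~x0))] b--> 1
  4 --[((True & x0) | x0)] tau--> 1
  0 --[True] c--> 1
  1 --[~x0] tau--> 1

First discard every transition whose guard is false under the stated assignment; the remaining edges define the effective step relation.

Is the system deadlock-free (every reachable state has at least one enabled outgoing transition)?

Reach set: {0,1}
  0: c→1  [1 exit(s)]
  1: tau→1  [1 exit(s)]

Answer: DEADLOCK-FREE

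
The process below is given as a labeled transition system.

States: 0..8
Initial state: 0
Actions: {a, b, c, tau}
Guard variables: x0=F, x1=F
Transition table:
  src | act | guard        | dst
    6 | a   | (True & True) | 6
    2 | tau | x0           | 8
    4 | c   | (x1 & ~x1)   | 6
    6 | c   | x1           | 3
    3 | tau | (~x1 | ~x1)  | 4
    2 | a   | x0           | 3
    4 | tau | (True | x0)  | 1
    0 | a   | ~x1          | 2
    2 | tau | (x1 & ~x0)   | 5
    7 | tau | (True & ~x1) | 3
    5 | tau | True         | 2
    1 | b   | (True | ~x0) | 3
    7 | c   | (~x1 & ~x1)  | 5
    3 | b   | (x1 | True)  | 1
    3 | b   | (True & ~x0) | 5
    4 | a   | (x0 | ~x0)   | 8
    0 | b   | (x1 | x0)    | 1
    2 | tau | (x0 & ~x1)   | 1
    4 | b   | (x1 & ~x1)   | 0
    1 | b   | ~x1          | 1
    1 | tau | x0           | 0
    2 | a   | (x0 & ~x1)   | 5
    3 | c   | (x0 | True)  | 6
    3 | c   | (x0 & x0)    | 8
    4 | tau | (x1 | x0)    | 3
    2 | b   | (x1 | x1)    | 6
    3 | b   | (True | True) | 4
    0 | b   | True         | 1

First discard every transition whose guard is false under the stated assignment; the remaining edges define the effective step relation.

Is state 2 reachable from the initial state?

Guard filter leaves 15 enabled edge(s).
Layer 0: {0}
Layer 1: {1,2}  now seen {0,1,2}
Layer 2: {3}  now seen {0,1,2,3}
Layer 3: {4,5,6}  now seen {0,1,2,3,4,5,6}
Layer 4: {8}  now seen {0,1,2,3,4,5,6,8}
Reach set: {0,1,2,3,4,5,6,8}
witness 2: a

Answer: REACHABLE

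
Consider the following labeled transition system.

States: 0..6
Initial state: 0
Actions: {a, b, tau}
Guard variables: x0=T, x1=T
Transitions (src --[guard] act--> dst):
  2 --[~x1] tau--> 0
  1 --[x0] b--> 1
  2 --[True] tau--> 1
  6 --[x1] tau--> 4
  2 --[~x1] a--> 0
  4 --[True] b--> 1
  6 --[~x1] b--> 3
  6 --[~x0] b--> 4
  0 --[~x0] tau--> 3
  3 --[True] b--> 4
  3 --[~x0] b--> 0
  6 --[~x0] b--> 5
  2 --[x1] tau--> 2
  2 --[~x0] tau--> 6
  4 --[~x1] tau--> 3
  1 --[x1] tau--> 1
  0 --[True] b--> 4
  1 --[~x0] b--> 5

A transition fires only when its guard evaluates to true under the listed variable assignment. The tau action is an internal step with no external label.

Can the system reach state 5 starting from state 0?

Answer: UNREACHABLE

Analysis:
After dropping false guards: 8 live edges.
Layer 0: {0}
Layer 1: {4}  now seen {0,4}
Layer 2: {1}  now seen {0,1,4}
Reachable = {0,1,4}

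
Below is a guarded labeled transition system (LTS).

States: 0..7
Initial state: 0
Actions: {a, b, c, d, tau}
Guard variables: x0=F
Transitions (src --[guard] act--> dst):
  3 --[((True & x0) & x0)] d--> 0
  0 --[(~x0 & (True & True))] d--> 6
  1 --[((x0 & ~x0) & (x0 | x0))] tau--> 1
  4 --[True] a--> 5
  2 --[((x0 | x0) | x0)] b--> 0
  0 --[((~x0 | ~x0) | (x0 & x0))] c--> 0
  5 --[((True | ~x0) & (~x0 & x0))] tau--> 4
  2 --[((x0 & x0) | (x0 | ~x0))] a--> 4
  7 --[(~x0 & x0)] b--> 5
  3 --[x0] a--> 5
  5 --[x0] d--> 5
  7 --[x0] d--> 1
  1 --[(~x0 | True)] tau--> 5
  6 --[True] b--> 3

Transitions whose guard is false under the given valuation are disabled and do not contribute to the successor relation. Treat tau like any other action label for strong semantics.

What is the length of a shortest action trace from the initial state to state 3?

Layered search for 3:
  L0 = {0}
  L1 = {6}
  L2 = {3}
depth(3)=2, e.g. d·b

Answer: 2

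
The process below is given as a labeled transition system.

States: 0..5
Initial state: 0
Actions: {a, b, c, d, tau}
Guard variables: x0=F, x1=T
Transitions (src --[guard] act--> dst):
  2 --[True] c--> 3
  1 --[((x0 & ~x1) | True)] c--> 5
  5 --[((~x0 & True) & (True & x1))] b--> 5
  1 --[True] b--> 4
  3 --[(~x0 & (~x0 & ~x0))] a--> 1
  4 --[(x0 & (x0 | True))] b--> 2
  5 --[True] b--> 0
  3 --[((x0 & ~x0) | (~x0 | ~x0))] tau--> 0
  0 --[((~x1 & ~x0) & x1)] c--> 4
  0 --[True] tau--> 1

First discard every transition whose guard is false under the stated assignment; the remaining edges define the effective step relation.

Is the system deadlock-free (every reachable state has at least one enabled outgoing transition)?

Answer: DEADLOCK at state 4

Trace:
Reach set: {0,1,4,5}
  0: tau→1  [1 exit(s)]
  1: b→4  c→5  [2 exit(s)]
  4: ∅  [deadlock]
  5: b→0  b→5  [2 exit(s)]
Path to 4: tau·b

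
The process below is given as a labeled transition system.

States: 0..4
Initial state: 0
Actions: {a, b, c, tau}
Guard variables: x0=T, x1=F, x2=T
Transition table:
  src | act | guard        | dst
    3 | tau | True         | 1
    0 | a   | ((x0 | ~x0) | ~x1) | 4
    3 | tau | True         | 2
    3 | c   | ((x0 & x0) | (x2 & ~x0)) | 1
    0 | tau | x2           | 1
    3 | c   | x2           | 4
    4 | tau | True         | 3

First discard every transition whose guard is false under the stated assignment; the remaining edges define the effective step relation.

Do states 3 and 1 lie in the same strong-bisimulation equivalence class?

Answer: NOT BISIMILAR

Working:
Refine partition for ~:
  π0 = {{0,1,2,3,4}}
  π1 = {{0},{1,2},{3},{4}}
stable after 2 split(s): 4 block(s)
3∈{3}, 1∈{1,2}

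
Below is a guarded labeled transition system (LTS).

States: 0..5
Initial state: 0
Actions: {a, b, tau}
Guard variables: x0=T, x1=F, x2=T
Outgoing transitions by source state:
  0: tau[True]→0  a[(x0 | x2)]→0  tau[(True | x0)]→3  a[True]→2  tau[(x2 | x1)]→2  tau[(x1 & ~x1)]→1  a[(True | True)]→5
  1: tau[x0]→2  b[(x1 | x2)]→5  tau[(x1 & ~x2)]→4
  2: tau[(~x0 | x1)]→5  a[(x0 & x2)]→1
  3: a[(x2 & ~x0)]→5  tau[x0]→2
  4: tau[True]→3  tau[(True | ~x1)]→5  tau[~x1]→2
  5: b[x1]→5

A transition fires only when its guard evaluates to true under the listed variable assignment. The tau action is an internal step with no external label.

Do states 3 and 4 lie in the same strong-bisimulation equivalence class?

Refine partition for ~:
  P[0] = {{0,1,2,3,4,5}}
  P[1] = {{0},{1},{2},{3,4},{5}}
  P[2] = {{0},{1},{2},{3},{4},{5}}
6 equivalence class(es) (converged in 3)
class of 3: {3}; class of 4: {4}

Answer: NOT BISIMILAR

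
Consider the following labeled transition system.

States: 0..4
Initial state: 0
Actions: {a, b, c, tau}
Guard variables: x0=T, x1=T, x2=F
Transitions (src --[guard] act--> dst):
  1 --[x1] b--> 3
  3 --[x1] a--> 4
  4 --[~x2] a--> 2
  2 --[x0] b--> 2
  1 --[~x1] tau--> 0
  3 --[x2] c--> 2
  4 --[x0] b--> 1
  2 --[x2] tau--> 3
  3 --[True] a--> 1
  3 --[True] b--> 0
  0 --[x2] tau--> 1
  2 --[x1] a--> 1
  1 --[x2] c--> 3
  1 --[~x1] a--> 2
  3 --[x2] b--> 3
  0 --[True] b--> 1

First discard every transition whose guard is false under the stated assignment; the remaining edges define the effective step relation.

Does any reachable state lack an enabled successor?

Answer: DEADLOCK-FREE

Working:
R = {0,1,2,3,4}
  0: b→1  [1 out]
  1: b→3  [1 out]
  2: a→1  b→2  [2 out]
  3: a→1  a→4  b→0  [3 out]
  4: a→2  b→1  [2 out]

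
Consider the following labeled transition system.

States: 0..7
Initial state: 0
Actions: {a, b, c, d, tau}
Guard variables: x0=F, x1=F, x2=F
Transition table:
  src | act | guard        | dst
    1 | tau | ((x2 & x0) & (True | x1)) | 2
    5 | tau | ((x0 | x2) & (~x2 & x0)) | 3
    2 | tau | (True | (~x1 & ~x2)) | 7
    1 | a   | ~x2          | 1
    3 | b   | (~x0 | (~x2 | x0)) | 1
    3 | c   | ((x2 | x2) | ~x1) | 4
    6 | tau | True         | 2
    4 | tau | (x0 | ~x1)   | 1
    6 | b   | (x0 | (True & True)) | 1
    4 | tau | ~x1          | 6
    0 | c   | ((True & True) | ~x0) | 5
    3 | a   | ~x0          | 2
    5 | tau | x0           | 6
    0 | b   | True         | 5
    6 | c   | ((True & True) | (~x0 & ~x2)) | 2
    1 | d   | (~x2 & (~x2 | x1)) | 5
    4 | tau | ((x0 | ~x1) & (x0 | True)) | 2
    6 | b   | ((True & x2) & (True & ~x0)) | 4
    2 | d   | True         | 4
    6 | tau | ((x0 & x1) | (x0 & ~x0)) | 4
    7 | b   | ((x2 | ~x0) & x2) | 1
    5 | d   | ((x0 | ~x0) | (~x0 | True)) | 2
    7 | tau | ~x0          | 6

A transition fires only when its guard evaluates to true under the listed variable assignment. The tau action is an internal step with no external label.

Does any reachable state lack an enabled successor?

Answer: DEADLOCK-FREE

Working:
Reachable = {0,1,2,4,5,6,7}
  0: b→5  c→5  [deg 2]
  1: a→1  d→5  [deg 2]
  2: d→4  tau→7  [deg 2]
  4: tau→1  tau→2  tau→6  [deg 3]
  5: d→2  [deg 1]
  6: b→1  c→2  tau→2  [deg 3]
  7: tau→6  [deg 1]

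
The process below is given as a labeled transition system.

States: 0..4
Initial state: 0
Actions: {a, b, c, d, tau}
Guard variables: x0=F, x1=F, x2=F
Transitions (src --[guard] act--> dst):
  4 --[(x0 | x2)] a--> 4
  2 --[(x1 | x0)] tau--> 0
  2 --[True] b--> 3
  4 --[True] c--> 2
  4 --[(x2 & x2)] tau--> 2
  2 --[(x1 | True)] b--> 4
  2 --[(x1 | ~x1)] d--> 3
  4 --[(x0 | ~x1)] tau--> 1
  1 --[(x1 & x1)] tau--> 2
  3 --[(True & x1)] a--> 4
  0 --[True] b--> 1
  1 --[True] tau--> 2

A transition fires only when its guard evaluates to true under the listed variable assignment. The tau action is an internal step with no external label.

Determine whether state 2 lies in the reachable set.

Guard filter leaves 7 enabled edge(s).
L0 = {0}
L1 = {1}  total {0,1}
L2 = {2}  total {0,1,2}
L3 = {3,4}  total {0,1,2,3,4}
Reachable = {0,1,2,3,4}
Path to 2: b·tau

Answer: REACHABLE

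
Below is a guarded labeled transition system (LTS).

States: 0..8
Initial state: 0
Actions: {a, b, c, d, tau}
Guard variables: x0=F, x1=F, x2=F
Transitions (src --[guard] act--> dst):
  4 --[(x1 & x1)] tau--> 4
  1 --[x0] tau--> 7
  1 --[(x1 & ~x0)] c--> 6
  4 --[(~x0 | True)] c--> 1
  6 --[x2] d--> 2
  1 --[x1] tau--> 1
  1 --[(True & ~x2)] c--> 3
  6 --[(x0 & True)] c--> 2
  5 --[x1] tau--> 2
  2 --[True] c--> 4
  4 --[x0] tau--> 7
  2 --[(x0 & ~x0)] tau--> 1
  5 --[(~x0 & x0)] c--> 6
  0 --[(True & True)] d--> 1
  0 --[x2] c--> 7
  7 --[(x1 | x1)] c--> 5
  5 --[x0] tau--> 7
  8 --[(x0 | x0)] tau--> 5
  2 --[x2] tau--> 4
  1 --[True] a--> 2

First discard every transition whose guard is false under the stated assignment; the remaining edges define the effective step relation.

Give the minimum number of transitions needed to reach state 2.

Answer: 2

Trace:
Breadth-first toward 2:
  Layer 0: {0}
  Layer 1: {1}
  Layer 2: {2,3}
2 enters at depth 2; path d·a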